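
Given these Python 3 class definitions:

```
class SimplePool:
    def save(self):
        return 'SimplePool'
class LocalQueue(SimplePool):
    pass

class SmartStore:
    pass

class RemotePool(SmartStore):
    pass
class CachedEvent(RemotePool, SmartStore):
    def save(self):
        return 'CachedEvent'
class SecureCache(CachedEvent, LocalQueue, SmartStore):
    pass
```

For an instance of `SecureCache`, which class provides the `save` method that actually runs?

L[SecureCache] = SecureCache + merge(L[CachedEvent], L[LocalQueue], L[SmartStore], [CachedEvent LocalQueue SmartStore])
  take CachedEvent:  [CachedEvent RemotePool SmartStore object] + [LocalQueue SimplePool object] + [SmartStore object] + [CachedEvent LocalQueue SmartStore]
  take RemotePool:  [RemotePool SmartStore object] + [LocalQueue SimplePool object] + [SmartStore object] + [LocalQueue SmartStore]
  take LocalQueue:  [SmartStore object] + [LocalQueue SimplePool object] + [SmartStore object] + [LocalQueue SmartStore]
  take SmartStore:  [SmartStore object] + [SimplePool object] + [SmartStore object] + [SmartStore]
  take SimplePool:  [object] + [SimplePool object] + [object]
  take object:  [object] + [object] + [object]
MRO: SecureCache CachedEvent RemotePool LocalQueue SmartStore SimplePool object
save is defined in: CachedEvent, SimplePool. First along the MRO is CachedEvent.

CachedEvent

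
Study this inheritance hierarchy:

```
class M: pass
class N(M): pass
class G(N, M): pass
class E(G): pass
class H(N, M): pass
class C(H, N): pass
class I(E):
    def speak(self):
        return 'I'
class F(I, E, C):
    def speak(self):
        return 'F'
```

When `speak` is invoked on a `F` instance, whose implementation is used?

F

L[F] = F + merge(L[I], L[E], L[C], [I E C])
  take I:  [I E G N M object] + [E G N M object] + [C H N M object] + [I E C]
  take E:  [E G N M object] + [E G N M object] + [C H N M object] + [E C]
  take G:  [G N M object] + [G N M object] + [C H N M object] + [C]
  take C:  [N M object] + [N M object] + [C H N M object] + [C]
  take H:  [N M object] + [N M object] + [H N M object]
  take N:  [N M object] + [N M object] + [N M object]
  take M:  [M object] + [M object] + [M object]
  take object:  [object] + [object] + [object]
MRO: F I E G C H N M object
speak is defined in: F, I. First along the MRO is F.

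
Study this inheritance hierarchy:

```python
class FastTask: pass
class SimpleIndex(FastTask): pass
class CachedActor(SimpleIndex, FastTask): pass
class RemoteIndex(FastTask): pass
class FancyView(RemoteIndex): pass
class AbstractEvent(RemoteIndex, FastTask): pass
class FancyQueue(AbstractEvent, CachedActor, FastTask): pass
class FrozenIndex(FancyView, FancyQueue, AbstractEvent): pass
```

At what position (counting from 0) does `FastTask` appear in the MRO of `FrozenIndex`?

L[FrozenIndex] = FrozenIndex + merge(L[FancyView], L[FancyQueue], L[AbstractEvent], [FancyView FancyQueue AbstractEvent])
  take FancyView:  [FancyView RemoteIndex FastTask object] + [FancyQueue AbstractEvent RemoteIndex CachedActor SimpleIndex FastTask object] + [AbstractEvent RemoteIndex FastTask object] + [FancyView FancyQueue AbstractEvent]
  take FancyQueue:  [RemoteIndex FastTask object] + [FancyQueue AbstractEvent RemoteIndex CachedActor SimpleIndex FastTask object] + [AbstractEvent RemoteIndex FastTask object] + [FancyQueue AbstractEvent]
  take AbstractEvent:  [RemoteIndex FastTask object] + [AbstractEvent RemoteIndex CachedActor SimpleIndex FastTask object] + [AbstractEvent RemoteIndex FastTask object] + [AbstractEvent]
  take RemoteIndex:  [RemoteIndex FastTask object] + [RemoteIndex CachedActor SimpleIndex FastTask object] + [RemoteIndex FastTask object]
  take CachedActor:  [FastTask object] + [CachedActor SimpleIndex FastTask object] + [FastTask object]
  take SimpleIndex:  [FastTask object] + [SimpleIndex FastTask object] + [FastTask object]
  take FastTask:  [FastTask object] + [FastTask object] + [FastTask object]
  take object:  [object] + [object] + [object]
MRO: FrozenIndex FancyView FancyQueue AbstractEvent RemoteIndex CachedActor SimpleIndex FastTask object
FastTask sits at index 7.

7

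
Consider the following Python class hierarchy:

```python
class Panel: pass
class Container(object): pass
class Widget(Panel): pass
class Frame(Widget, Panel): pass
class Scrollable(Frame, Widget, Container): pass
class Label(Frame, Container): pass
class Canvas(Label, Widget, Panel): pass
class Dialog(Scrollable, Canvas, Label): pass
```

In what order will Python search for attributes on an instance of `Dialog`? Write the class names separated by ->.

Dialog -> Scrollable -> Canvas -> Label -> Frame -> Widget -> Panel -> Container -> object

L[Dialog] = Dialog + merge(L[Scrollable], L[Canvas], L[Label], [Scrollable Canvas Label])
  take Scrollable:  [Scrollable Frame Widget Panel Container object] + [Canvas Label Frame Widget Panel Container object] + [Label Frame Widget Panel Container object] + [Scrollable Canvas Label]
  take Canvas:  [Frame Widget Panel Container object] + [Canvas Label Frame Widget Panel Container object] + [Label Frame Widget Panel Container object] + [Canvas Label]
  take Label:  [Frame Widget Panel Container object] + [Label Frame Widget Panel Container object] + [Label Frame Widget Panel Container object] + [Label]
  take Frame:  [Frame Widget Panel Container object] + [Frame Widget Panel Container object] + [Frame Widget Panel Container object]
  take Widget:  [Widget Panel Container object] + [Widget Panel Container object] + [Widget Panel Container object]
  take Panel:  [Panel Container object] + [Panel Container object] + [Panel Container object]
  take Container:  [Container object] + [Container object] + [Container object]
  take object:  [object] + [object] + [object]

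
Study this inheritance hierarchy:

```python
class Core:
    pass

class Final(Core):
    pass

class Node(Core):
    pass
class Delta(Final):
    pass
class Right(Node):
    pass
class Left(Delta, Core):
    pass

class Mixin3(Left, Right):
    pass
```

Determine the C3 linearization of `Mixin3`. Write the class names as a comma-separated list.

Mixin3, Left, Delta, Final, Right, Node, Core, object

L[Mixin3] = Mixin3 + merge(L[Left], L[Right], [Left Right])
  take Left:  [Left Delta Final Core object] + [Right Node Core object] + [Left Right]
  take Delta:  [Delta Final Core object] + [Right Node Core object] + [Right]
  take Final:  [Final Core object] + [Right Node Core object] + [Right]
  take Right:  [Core object] + [Right Node Core object] + [Right]
  take Node:  [Core object] + [Node Core object]
  take Core:  [Core object] + [Core object]
  take object:  [object] + [object]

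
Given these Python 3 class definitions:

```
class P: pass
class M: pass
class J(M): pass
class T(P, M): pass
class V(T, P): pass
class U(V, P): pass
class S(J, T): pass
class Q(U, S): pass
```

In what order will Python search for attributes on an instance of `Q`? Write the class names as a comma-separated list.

Q, U, V, S, J, T, P, M, object

L[Q] = Q + merge(L[U], L[S], [U S])
  take U:  [U V T P M object] + [S J T P M object] + [U S]
  take V:  [V T P M object] + [S J T P M object] + [S]
  take S:  [T P M object] + [S J T P M object] + [S]
  take J:  [T P M object] + [J T P M object]
  take T:  [T P M object] + [T P M object]
  take P:  [P M object] + [P M object]
  take M:  [M object] + [M object]
  take object:  [object] + [object]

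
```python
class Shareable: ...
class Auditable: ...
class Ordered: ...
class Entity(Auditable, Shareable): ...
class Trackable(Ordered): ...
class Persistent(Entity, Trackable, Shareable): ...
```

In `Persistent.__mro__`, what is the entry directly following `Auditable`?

L[Persistent] = Persistent + merge(L[Entity], L[Trackable], L[Shareable], [Entity Trackable Shareable])
  take Entity:  [Entity Auditable Shareable object] + [Trackable Ordered object] + [Shareable object] + [Entity Trackable Shareable]
  take Auditable:  [Auditable Shareable object] + [Trackable Ordered object] + [Shareable object] + [Trackable Shareable]
  take Trackable:  [Shareable object] + [Trackable Ordered object] + [Shareable object] + [Trackable Shareable]
  take Shareable:  [Shareable object] + [Ordered object] + [Shareable object] + [Shareable]
  take Ordered:  [object] + [Ordered object] + [object]
  take object:  [object] + [object] + [object]
MRO: Persistent Entity Auditable Trackable Shareable Ordered object
Auditable is at position 2; next is Trackable.

Trackable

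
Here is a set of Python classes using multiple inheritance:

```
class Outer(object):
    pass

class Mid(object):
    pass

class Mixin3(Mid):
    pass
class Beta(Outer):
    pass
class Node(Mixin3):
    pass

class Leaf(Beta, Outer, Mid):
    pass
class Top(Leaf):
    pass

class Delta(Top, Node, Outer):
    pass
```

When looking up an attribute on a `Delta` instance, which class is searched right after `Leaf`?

Beta

L[Delta] = Delta + merge(L[Top], L[Node], L[Outer], [Top Node Outer])
  take Top:  [Top Leaf Beta Outer Mid object] + [Node Mixin3 Mid object] + [Outer object] + [Top Node Outer]
  take Leaf:  [Leaf Beta Outer Mid object] + [Node Mixin3 Mid object] + [Outer object] + [Node Outer]
  take Beta:  [Beta Outer Mid object] + [Node Mixin3 Mid object] + [Outer object] + [Node Outer]
  take Node:  [Outer Mid object] + [Node Mixin3 Mid object] + [Outer object] + [Node Outer]
  take Outer:  [Outer Mid object] + [Mixin3 Mid object] + [Outer object] + [Outer]
  take Mixin3:  [Mid object] + [Mixin3 Mid object] + [object]
  take Mid:  [Mid object] + [Mid object] + [object]
  take object:  [object] + [object] + [object]
MRO: Delta Top Leaf Beta Node Outer Mixin3 Mid object
Leaf is at position 2; next is Beta.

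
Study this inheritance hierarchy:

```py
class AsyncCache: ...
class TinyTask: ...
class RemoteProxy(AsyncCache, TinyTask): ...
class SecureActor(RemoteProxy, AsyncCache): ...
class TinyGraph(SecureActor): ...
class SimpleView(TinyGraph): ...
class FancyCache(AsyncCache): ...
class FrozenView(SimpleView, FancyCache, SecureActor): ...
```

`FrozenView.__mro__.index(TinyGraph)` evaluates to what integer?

L[FrozenView] = FrozenView + merge(L[SimpleView], L[FancyCache], L[SecureActor], [SimpleView FancyCache SecureActor])
  take SimpleView:  [SimpleView TinyGraph SecureActor RemoteProxy AsyncCache TinyTask object] + [FancyCache AsyncCache object] + [SecureActor RemoteProxy AsyncCache TinyTask object] + [SimpleView FancyCache SecureActor]
  take TinyGraph:  [TinyGraph SecureActor RemoteProxy AsyncCache TinyTask object] + [FancyCache AsyncCache object] + [SecureActor RemoteProxy AsyncCache TinyTask object] + [FancyCache SecureActor]
  take FancyCache:  [SecureActor RemoteProxy AsyncCache TinyTask object] + [FancyCache AsyncCache object] + [SecureActor RemoteProxy AsyncCache TinyTask object] + [FancyCache SecureActor]
  take SecureActor:  [SecureActor RemoteProxy AsyncCache TinyTask object] + [AsyncCache object] + [SecureActor RemoteProxy AsyncCache TinyTask object] + [SecureActor]
  take RemoteProxy:  [RemoteProxy AsyncCache TinyTask object] + [AsyncCache object] + [RemoteProxy AsyncCache TinyTask object]
  take AsyncCache:  [AsyncCache TinyTask object] + [AsyncCache object] + [AsyncCache TinyTask object]
  take TinyTask:  [TinyTask object] + [object] + [TinyTask object]
  take object:  [object] + [object] + [object]
MRO: FrozenView SimpleView TinyGraph FancyCache SecureActor RemoteProxy AsyncCache TinyTask object
TinyGraph sits at index 2.

2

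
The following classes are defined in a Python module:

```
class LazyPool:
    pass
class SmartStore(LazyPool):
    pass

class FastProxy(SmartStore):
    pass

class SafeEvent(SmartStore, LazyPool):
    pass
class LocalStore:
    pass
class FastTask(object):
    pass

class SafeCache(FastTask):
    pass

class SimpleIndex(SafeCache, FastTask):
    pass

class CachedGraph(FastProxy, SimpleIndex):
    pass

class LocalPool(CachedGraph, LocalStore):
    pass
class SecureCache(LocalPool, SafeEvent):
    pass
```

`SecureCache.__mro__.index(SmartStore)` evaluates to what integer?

5

L[SecureCache] = SecureCache + merge(L[LocalPool], L[SafeEvent], [LocalPool SafeEvent])
  take LocalPool:  [LocalPool CachedGraph FastProxy SmartStore LazyPool SimpleIndex SafeCache FastTask LocalStore object] + [SafeEvent SmartStore LazyPool object] + [LocalPool SafeEvent]
  take CachedGraph:  [CachedGraph FastProxy SmartStore LazyPool SimpleIndex SafeCache FastTask LocalStore object] + [SafeEvent SmartStore LazyPool object] + [SafeEvent]
  take FastProxy:  [FastProxy SmartStore LazyPool SimpleIndex SafeCache FastTask LocalStore object] + [SafeEvent SmartStore LazyPool object] + [SafeEvent]
  take SafeEvent:  [SmartStore LazyPool SimpleIndex SafeCache FastTask LocalStore object] + [SafeEvent SmartStore LazyPool object] + [SafeEvent]
  take SmartStore:  [SmartStore LazyPool SimpleIndex SafeCache FastTask LocalStore object] + [SmartStore LazyPool object]
  take LazyPool:  [LazyPool SimpleIndex SafeCache FastTask LocalStore object] + [LazyPool object]
  take SimpleIndex:  [SimpleIndex SafeCache FastTask LocalStore object] + [object]
  take SafeCache:  [SafeCache FastTask LocalStore object] + [object]
  take FastTask:  [FastTask LocalStore object] + [object]
  take LocalStore:  [LocalStore object] + [object]
  take object:  [object] + [object]
MRO: SecureCache LocalPool CachedGraph FastProxy SafeEvent SmartStore LazyPool SimpleIndex SafeCache FastTask LocalStore object
SmartStore sits at index 5.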